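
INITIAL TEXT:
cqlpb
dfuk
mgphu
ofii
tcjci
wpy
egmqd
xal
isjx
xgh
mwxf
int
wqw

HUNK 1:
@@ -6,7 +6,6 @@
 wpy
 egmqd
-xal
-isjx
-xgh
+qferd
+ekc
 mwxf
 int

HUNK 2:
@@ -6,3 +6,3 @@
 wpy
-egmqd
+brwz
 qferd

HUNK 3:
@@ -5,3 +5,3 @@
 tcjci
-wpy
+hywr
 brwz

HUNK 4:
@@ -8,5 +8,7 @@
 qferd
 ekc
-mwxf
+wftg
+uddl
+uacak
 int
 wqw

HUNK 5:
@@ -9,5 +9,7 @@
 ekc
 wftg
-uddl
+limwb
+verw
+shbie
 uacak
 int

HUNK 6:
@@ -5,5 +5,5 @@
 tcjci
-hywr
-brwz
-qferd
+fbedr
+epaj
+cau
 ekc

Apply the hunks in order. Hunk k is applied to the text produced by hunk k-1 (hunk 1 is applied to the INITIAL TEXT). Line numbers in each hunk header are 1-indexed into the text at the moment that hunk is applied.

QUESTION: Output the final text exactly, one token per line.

Answer: cqlpb
dfuk
mgphu
ofii
tcjci
fbedr
epaj
cau
ekc
wftg
limwb
verw
shbie
uacak
int
wqw

Derivation:
Hunk 1: at line 6 remove [xal,isjx,xgh] add [qferd,ekc] -> 12 lines: cqlpb dfuk mgphu ofii tcjci wpy egmqd qferd ekc mwxf int wqw
Hunk 2: at line 6 remove [egmqd] add [brwz] -> 12 lines: cqlpb dfuk mgphu ofii tcjci wpy brwz qferd ekc mwxf int wqw
Hunk 3: at line 5 remove [wpy] add [hywr] -> 12 lines: cqlpb dfuk mgphu ofii tcjci hywr brwz qferd ekc mwxf int wqw
Hunk 4: at line 8 remove [mwxf] add [wftg,uddl,uacak] -> 14 lines: cqlpb dfuk mgphu ofii tcjci hywr brwz qferd ekc wftg uddl uacak int wqw
Hunk 5: at line 9 remove [uddl] add [limwb,verw,shbie] -> 16 lines: cqlpb dfuk mgphu ofii tcjci hywr brwz qferd ekc wftg limwb verw shbie uacak int wqw
Hunk 6: at line 5 remove [hywr,brwz,qferd] add [fbedr,epaj,cau] -> 16 lines: cqlpb dfuk mgphu ofii tcjci fbedr epaj cau ekc wftg limwb verw shbie uacak int wqw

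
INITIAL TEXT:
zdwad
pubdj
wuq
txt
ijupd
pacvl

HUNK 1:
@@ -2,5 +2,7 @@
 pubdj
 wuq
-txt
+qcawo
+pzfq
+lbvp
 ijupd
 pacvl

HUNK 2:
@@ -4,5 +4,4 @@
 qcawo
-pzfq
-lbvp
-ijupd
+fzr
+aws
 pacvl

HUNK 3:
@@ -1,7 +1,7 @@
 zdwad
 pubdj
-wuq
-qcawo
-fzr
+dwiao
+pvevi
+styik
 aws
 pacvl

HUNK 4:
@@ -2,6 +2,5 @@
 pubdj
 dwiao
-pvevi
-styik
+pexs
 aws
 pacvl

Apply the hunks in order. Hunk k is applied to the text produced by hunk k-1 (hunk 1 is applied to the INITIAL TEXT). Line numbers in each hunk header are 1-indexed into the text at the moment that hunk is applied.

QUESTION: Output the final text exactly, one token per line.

Hunk 1: at line 2 remove [txt] add [qcawo,pzfq,lbvp] -> 8 lines: zdwad pubdj wuq qcawo pzfq lbvp ijupd pacvl
Hunk 2: at line 4 remove [pzfq,lbvp,ijupd] add [fzr,aws] -> 7 lines: zdwad pubdj wuq qcawo fzr aws pacvl
Hunk 3: at line 1 remove [wuq,qcawo,fzr] add [dwiao,pvevi,styik] -> 7 lines: zdwad pubdj dwiao pvevi styik aws pacvl
Hunk 4: at line 2 remove [pvevi,styik] add [pexs] -> 6 lines: zdwad pubdj dwiao pexs aws pacvl

Answer: zdwad
pubdj
dwiao
pexs
aws
pacvl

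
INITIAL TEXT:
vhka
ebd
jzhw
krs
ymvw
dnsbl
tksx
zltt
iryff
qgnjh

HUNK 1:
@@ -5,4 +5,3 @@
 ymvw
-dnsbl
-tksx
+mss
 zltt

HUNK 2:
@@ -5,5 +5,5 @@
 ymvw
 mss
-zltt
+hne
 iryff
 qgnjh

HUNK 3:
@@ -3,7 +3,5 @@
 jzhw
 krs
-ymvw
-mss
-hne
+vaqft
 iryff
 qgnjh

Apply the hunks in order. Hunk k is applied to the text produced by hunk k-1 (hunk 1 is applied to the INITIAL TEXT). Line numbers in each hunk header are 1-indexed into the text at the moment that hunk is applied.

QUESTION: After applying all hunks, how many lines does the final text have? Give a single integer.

Answer: 7

Derivation:
Hunk 1: at line 5 remove [dnsbl,tksx] add [mss] -> 9 lines: vhka ebd jzhw krs ymvw mss zltt iryff qgnjh
Hunk 2: at line 5 remove [zltt] add [hne] -> 9 lines: vhka ebd jzhw krs ymvw mss hne iryff qgnjh
Hunk 3: at line 3 remove [ymvw,mss,hne] add [vaqft] -> 7 lines: vhka ebd jzhw krs vaqft iryff qgnjh
Final line count: 7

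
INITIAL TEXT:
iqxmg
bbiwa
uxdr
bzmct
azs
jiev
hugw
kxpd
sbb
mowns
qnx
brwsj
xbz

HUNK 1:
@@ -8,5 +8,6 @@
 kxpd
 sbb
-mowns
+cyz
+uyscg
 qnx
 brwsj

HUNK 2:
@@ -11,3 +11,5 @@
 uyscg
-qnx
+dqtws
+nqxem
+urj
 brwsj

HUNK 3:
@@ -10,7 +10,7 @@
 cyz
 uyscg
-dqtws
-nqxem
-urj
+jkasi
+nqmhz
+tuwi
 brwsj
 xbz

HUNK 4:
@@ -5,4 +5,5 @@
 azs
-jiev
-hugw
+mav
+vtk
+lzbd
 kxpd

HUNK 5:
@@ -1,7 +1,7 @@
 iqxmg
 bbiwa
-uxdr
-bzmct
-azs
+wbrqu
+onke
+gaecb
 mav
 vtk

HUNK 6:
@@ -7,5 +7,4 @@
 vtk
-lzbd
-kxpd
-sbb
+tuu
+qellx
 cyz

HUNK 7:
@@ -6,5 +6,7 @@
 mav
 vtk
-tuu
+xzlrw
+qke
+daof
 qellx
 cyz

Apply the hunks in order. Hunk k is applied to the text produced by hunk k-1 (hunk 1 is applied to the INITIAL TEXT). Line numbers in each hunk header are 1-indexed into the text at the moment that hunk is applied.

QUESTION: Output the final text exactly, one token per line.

Answer: iqxmg
bbiwa
wbrqu
onke
gaecb
mav
vtk
xzlrw
qke
daof
qellx
cyz
uyscg
jkasi
nqmhz
tuwi
brwsj
xbz

Derivation:
Hunk 1: at line 8 remove [mowns] add [cyz,uyscg] -> 14 lines: iqxmg bbiwa uxdr bzmct azs jiev hugw kxpd sbb cyz uyscg qnx brwsj xbz
Hunk 2: at line 11 remove [qnx] add [dqtws,nqxem,urj] -> 16 lines: iqxmg bbiwa uxdr bzmct azs jiev hugw kxpd sbb cyz uyscg dqtws nqxem urj brwsj xbz
Hunk 3: at line 10 remove [dqtws,nqxem,urj] add [jkasi,nqmhz,tuwi] -> 16 lines: iqxmg bbiwa uxdr bzmct azs jiev hugw kxpd sbb cyz uyscg jkasi nqmhz tuwi brwsj xbz
Hunk 4: at line 5 remove [jiev,hugw] add [mav,vtk,lzbd] -> 17 lines: iqxmg bbiwa uxdr bzmct azs mav vtk lzbd kxpd sbb cyz uyscg jkasi nqmhz tuwi brwsj xbz
Hunk 5: at line 1 remove [uxdr,bzmct,azs] add [wbrqu,onke,gaecb] -> 17 lines: iqxmg bbiwa wbrqu onke gaecb mav vtk lzbd kxpd sbb cyz uyscg jkasi nqmhz tuwi brwsj xbz
Hunk 6: at line 7 remove [lzbd,kxpd,sbb] add [tuu,qellx] -> 16 lines: iqxmg bbiwa wbrqu onke gaecb mav vtk tuu qellx cyz uyscg jkasi nqmhz tuwi brwsj xbz
Hunk 7: at line 6 remove [tuu] add [xzlrw,qke,daof] -> 18 lines: iqxmg bbiwa wbrqu onke gaecb mav vtk xzlrw qke daof qellx cyz uyscg jkasi nqmhz tuwi brwsj xbz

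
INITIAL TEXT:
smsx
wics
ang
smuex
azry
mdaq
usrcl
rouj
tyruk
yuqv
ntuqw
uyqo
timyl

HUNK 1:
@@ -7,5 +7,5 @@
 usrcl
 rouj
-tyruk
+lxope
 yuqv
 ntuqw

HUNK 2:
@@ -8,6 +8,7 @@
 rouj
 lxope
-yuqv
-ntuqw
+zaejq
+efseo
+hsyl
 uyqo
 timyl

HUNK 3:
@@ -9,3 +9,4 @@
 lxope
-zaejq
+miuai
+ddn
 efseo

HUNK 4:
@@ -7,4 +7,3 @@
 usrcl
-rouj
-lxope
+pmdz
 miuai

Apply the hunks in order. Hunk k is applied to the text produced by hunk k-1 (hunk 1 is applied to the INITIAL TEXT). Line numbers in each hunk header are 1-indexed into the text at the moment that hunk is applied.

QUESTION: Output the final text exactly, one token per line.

Answer: smsx
wics
ang
smuex
azry
mdaq
usrcl
pmdz
miuai
ddn
efseo
hsyl
uyqo
timyl

Derivation:
Hunk 1: at line 7 remove [tyruk] add [lxope] -> 13 lines: smsx wics ang smuex azry mdaq usrcl rouj lxope yuqv ntuqw uyqo timyl
Hunk 2: at line 8 remove [yuqv,ntuqw] add [zaejq,efseo,hsyl] -> 14 lines: smsx wics ang smuex azry mdaq usrcl rouj lxope zaejq efseo hsyl uyqo timyl
Hunk 3: at line 9 remove [zaejq] add [miuai,ddn] -> 15 lines: smsx wics ang smuex azry mdaq usrcl rouj lxope miuai ddn efseo hsyl uyqo timyl
Hunk 4: at line 7 remove [rouj,lxope] add [pmdz] -> 14 lines: smsx wics ang smuex azry mdaq usrcl pmdz miuai ddn efseo hsyl uyqo timyl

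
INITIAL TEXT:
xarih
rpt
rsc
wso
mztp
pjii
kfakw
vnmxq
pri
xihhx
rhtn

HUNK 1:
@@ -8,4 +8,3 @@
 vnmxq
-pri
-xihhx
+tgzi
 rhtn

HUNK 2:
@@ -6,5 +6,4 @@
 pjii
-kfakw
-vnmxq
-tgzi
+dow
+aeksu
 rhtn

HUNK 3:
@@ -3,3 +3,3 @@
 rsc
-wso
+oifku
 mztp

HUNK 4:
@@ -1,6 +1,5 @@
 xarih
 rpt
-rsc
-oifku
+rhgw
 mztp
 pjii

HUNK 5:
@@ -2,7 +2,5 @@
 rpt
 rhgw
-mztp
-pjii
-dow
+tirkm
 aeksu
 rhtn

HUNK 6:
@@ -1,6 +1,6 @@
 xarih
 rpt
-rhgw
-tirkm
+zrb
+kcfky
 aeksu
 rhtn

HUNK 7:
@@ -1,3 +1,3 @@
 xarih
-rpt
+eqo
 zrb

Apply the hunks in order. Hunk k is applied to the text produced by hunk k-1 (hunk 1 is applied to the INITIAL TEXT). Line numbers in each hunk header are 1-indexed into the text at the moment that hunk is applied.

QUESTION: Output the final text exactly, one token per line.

Answer: xarih
eqo
zrb
kcfky
aeksu
rhtn

Derivation:
Hunk 1: at line 8 remove [pri,xihhx] add [tgzi] -> 10 lines: xarih rpt rsc wso mztp pjii kfakw vnmxq tgzi rhtn
Hunk 2: at line 6 remove [kfakw,vnmxq,tgzi] add [dow,aeksu] -> 9 lines: xarih rpt rsc wso mztp pjii dow aeksu rhtn
Hunk 3: at line 3 remove [wso] add [oifku] -> 9 lines: xarih rpt rsc oifku mztp pjii dow aeksu rhtn
Hunk 4: at line 1 remove [rsc,oifku] add [rhgw] -> 8 lines: xarih rpt rhgw mztp pjii dow aeksu rhtn
Hunk 5: at line 2 remove [mztp,pjii,dow] add [tirkm] -> 6 lines: xarih rpt rhgw tirkm aeksu rhtn
Hunk 6: at line 1 remove [rhgw,tirkm] add [zrb,kcfky] -> 6 lines: xarih rpt zrb kcfky aeksu rhtn
Hunk 7: at line 1 remove [rpt] add [eqo] -> 6 lines: xarih eqo zrb kcfky aeksu rhtn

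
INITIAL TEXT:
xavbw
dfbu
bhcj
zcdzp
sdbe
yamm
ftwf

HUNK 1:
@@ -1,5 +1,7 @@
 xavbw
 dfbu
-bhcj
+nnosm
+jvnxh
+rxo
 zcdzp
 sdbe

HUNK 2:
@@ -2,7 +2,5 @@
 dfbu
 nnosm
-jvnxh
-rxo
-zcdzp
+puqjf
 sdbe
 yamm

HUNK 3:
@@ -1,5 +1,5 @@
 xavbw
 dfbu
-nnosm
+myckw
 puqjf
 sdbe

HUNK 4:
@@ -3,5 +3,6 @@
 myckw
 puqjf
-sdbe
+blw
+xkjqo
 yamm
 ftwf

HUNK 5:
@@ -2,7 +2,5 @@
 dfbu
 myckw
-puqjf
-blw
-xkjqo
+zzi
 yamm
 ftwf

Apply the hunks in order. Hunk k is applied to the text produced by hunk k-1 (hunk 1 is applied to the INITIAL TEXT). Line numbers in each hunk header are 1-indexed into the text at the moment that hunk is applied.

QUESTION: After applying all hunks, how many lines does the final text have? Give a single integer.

Answer: 6

Derivation:
Hunk 1: at line 1 remove [bhcj] add [nnosm,jvnxh,rxo] -> 9 lines: xavbw dfbu nnosm jvnxh rxo zcdzp sdbe yamm ftwf
Hunk 2: at line 2 remove [jvnxh,rxo,zcdzp] add [puqjf] -> 7 lines: xavbw dfbu nnosm puqjf sdbe yamm ftwf
Hunk 3: at line 1 remove [nnosm] add [myckw] -> 7 lines: xavbw dfbu myckw puqjf sdbe yamm ftwf
Hunk 4: at line 3 remove [sdbe] add [blw,xkjqo] -> 8 lines: xavbw dfbu myckw puqjf blw xkjqo yamm ftwf
Hunk 5: at line 2 remove [puqjf,blw,xkjqo] add [zzi] -> 6 lines: xavbw dfbu myckw zzi yamm ftwf
Final line count: 6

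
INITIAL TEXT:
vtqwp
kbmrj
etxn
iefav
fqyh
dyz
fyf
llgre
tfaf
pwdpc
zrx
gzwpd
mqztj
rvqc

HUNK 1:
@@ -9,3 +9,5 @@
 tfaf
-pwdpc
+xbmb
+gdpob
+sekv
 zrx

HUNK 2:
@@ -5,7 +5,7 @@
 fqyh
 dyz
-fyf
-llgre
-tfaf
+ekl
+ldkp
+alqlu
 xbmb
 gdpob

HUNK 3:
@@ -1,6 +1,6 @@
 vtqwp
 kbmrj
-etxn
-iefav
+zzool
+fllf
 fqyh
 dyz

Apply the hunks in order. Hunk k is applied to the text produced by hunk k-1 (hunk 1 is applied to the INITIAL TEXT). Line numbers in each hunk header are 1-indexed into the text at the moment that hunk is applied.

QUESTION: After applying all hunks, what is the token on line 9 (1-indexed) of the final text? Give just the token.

Hunk 1: at line 9 remove [pwdpc] add [xbmb,gdpob,sekv] -> 16 lines: vtqwp kbmrj etxn iefav fqyh dyz fyf llgre tfaf xbmb gdpob sekv zrx gzwpd mqztj rvqc
Hunk 2: at line 5 remove [fyf,llgre,tfaf] add [ekl,ldkp,alqlu] -> 16 lines: vtqwp kbmrj etxn iefav fqyh dyz ekl ldkp alqlu xbmb gdpob sekv zrx gzwpd mqztj rvqc
Hunk 3: at line 1 remove [etxn,iefav] add [zzool,fllf] -> 16 lines: vtqwp kbmrj zzool fllf fqyh dyz ekl ldkp alqlu xbmb gdpob sekv zrx gzwpd mqztj rvqc
Final line 9: alqlu

Answer: alqlu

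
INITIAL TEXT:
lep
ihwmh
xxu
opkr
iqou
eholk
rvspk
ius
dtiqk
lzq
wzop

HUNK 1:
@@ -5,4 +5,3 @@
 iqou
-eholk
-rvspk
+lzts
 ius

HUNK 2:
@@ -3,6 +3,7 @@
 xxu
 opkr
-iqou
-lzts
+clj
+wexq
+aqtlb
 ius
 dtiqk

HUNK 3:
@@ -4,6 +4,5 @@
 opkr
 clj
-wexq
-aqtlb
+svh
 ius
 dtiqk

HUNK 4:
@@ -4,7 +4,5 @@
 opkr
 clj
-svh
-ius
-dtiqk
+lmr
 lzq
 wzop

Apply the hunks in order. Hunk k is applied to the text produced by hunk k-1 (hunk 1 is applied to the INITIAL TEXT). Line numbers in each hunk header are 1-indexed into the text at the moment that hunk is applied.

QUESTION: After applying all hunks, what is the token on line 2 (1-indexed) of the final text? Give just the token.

Answer: ihwmh

Derivation:
Hunk 1: at line 5 remove [eholk,rvspk] add [lzts] -> 10 lines: lep ihwmh xxu opkr iqou lzts ius dtiqk lzq wzop
Hunk 2: at line 3 remove [iqou,lzts] add [clj,wexq,aqtlb] -> 11 lines: lep ihwmh xxu opkr clj wexq aqtlb ius dtiqk lzq wzop
Hunk 3: at line 4 remove [wexq,aqtlb] add [svh] -> 10 lines: lep ihwmh xxu opkr clj svh ius dtiqk lzq wzop
Hunk 4: at line 4 remove [svh,ius,dtiqk] add [lmr] -> 8 lines: lep ihwmh xxu opkr clj lmr lzq wzop
Final line 2: ihwmh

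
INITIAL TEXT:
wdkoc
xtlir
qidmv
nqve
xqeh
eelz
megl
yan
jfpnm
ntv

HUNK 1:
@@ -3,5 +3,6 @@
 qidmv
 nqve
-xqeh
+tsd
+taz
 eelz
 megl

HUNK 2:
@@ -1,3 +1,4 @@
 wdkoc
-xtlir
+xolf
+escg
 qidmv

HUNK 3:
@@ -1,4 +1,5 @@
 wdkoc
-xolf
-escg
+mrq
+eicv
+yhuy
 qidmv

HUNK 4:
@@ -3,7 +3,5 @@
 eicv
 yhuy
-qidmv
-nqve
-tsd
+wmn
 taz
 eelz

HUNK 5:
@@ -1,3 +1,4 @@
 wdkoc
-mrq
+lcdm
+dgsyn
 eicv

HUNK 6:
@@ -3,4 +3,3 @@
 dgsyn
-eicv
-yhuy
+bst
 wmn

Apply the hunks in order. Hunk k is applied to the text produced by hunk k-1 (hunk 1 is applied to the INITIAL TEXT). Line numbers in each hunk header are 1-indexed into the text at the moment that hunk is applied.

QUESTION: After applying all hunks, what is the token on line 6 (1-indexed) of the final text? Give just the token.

Hunk 1: at line 3 remove [xqeh] add [tsd,taz] -> 11 lines: wdkoc xtlir qidmv nqve tsd taz eelz megl yan jfpnm ntv
Hunk 2: at line 1 remove [xtlir] add [xolf,escg] -> 12 lines: wdkoc xolf escg qidmv nqve tsd taz eelz megl yan jfpnm ntv
Hunk 3: at line 1 remove [xolf,escg] add [mrq,eicv,yhuy] -> 13 lines: wdkoc mrq eicv yhuy qidmv nqve tsd taz eelz megl yan jfpnm ntv
Hunk 4: at line 3 remove [qidmv,nqve,tsd] add [wmn] -> 11 lines: wdkoc mrq eicv yhuy wmn taz eelz megl yan jfpnm ntv
Hunk 5: at line 1 remove [mrq] add [lcdm,dgsyn] -> 12 lines: wdkoc lcdm dgsyn eicv yhuy wmn taz eelz megl yan jfpnm ntv
Hunk 6: at line 3 remove [eicv,yhuy] add [bst] -> 11 lines: wdkoc lcdm dgsyn bst wmn taz eelz megl yan jfpnm ntv
Final line 6: taz

Answer: taz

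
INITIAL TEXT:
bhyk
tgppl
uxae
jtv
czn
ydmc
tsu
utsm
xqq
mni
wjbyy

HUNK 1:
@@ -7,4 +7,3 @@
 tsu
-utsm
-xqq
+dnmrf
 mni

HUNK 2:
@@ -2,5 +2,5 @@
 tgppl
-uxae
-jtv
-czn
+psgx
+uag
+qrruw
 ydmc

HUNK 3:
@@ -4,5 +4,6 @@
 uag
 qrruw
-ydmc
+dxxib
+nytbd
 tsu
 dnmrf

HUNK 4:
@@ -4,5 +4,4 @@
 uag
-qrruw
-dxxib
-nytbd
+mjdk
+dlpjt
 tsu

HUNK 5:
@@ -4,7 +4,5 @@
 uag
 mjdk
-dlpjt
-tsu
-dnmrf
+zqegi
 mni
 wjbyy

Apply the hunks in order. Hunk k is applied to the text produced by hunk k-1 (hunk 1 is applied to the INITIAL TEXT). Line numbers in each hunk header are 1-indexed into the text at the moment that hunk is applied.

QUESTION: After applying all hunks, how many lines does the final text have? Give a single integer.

Answer: 8

Derivation:
Hunk 1: at line 7 remove [utsm,xqq] add [dnmrf] -> 10 lines: bhyk tgppl uxae jtv czn ydmc tsu dnmrf mni wjbyy
Hunk 2: at line 2 remove [uxae,jtv,czn] add [psgx,uag,qrruw] -> 10 lines: bhyk tgppl psgx uag qrruw ydmc tsu dnmrf mni wjbyy
Hunk 3: at line 4 remove [ydmc] add [dxxib,nytbd] -> 11 lines: bhyk tgppl psgx uag qrruw dxxib nytbd tsu dnmrf mni wjbyy
Hunk 4: at line 4 remove [qrruw,dxxib,nytbd] add [mjdk,dlpjt] -> 10 lines: bhyk tgppl psgx uag mjdk dlpjt tsu dnmrf mni wjbyy
Hunk 5: at line 4 remove [dlpjt,tsu,dnmrf] add [zqegi] -> 8 lines: bhyk tgppl psgx uag mjdk zqegi mni wjbyy
Final line count: 8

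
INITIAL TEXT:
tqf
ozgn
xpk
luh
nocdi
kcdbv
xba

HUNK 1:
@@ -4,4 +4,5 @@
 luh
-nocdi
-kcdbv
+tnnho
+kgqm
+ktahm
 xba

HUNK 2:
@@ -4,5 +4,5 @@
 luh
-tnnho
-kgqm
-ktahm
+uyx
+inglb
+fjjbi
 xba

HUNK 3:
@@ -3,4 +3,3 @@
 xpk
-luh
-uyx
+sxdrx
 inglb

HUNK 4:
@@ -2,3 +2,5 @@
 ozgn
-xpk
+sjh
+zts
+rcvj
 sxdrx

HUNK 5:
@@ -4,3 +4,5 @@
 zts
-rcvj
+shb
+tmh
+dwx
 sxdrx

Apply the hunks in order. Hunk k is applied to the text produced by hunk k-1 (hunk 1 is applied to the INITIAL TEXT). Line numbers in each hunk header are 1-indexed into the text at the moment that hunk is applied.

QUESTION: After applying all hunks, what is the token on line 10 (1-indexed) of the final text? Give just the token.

Hunk 1: at line 4 remove [nocdi,kcdbv] add [tnnho,kgqm,ktahm] -> 8 lines: tqf ozgn xpk luh tnnho kgqm ktahm xba
Hunk 2: at line 4 remove [tnnho,kgqm,ktahm] add [uyx,inglb,fjjbi] -> 8 lines: tqf ozgn xpk luh uyx inglb fjjbi xba
Hunk 3: at line 3 remove [luh,uyx] add [sxdrx] -> 7 lines: tqf ozgn xpk sxdrx inglb fjjbi xba
Hunk 4: at line 2 remove [xpk] add [sjh,zts,rcvj] -> 9 lines: tqf ozgn sjh zts rcvj sxdrx inglb fjjbi xba
Hunk 5: at line 4 remove [rcvj] add [shb,tmh,dwx] -> 11 lines: tqf ozgn sjh zts shb tmh dwx sxdrx inglb fjjbi xba
Final line 10: fjjbi

Answer: fjjbi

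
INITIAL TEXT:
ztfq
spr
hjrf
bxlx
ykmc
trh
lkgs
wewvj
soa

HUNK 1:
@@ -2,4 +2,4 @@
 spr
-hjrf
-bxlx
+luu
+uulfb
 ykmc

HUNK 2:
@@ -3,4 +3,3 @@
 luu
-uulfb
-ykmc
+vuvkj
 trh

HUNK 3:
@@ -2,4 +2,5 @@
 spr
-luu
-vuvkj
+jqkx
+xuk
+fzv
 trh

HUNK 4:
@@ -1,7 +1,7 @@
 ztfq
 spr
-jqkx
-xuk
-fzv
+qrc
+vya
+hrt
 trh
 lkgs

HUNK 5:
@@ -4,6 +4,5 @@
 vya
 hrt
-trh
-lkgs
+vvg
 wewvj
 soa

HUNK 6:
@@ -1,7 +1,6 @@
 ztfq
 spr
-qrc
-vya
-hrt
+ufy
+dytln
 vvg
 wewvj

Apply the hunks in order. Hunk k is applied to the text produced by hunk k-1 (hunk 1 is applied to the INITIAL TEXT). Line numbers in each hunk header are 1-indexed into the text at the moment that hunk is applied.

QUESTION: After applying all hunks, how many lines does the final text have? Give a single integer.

Answer: 7

Derivation:
Hunk 1: at line 2 remove [hjrf,bxlx] add [luu,uulfb] -> 9 lines: ztfq spr luu uulfb ykmc trh lkgs wewvj soa
Hunk 2: at line 3 remove [uulfb,ykmc] add [vuvkj] -> 8 lines: ztfq spr luu vuvkj trh lkgs wewvj soa
Hunk 3: at line 2 remove [luu,vuvkj] add [jqkx,xuk,fzv] -> 9 lines: ztfq spr jqkx xuk fzv trh lkgs wewvj soa
Hunk 4: at line 1 remove [jqkx,xuk,fzv] add [qrc,vya,hrt] -> 9 lines: ztfq spr qrc vya hrt trh lkgs wewvj soa
Hunk 5: at line 4 remove [trh,lkgs] add [vvg] -> 8 lines: ztfq spr qrc vya hrt vvg wewvj soa
Hunk 6: at line 1 remove [qrc,vya,hrt] add [ufy,dytln] -> 7 lines: ztfq spr ufy dytln vvg wewvj soa
Final line count: 7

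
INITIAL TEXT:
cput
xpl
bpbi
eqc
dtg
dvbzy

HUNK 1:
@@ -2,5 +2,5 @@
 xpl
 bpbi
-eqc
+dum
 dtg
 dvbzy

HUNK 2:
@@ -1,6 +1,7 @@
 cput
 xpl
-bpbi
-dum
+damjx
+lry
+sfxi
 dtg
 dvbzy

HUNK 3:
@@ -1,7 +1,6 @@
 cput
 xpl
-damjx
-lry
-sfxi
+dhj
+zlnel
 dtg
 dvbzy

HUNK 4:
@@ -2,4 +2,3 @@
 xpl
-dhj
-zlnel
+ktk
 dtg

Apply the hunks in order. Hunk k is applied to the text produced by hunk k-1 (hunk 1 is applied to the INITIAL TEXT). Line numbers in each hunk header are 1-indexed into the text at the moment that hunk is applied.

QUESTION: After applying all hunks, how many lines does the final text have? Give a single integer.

Hunk 1: at line 2 remove [eqc] add [dum] -> 6 lines: cput xpl bpbi dum dtg dvbzy
Hunk 2: at line 1 remove [bpbi,dum] add [damjx,lry,sfxi] -> 7 lines: cput xpl damjx lry sfxi dtg dvbzy
Hunk 3: at line 1 remove [damjx,lry,sfxi] add [dhj,zlnel] -> 6 lines: cput xpl dhj zlnel dtg dvbzy
Hunk 4: at line 2 remove [dhj,zlnel] add [ktk] -> 5 lines: cput xpl ktk dtg dvbzy
Final line count: 5

Answer: 5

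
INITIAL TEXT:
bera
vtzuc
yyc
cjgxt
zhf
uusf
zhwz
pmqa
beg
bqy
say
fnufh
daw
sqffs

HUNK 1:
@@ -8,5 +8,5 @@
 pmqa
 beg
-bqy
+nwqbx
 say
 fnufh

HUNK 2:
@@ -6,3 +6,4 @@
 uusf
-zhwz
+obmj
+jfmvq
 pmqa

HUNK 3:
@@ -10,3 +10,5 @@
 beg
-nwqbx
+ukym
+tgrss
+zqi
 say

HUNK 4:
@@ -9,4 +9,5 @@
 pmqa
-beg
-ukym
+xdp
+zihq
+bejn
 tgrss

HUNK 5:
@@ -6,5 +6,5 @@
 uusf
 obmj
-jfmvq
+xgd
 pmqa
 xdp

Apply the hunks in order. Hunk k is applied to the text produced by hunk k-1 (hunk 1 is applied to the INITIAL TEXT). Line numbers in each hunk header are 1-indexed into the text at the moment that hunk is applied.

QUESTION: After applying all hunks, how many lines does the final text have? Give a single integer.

Hunk 1: at line 8 remove [bqy] add [nwqbx] -> 14 lines: bera vtzuc yyc cjgxt zhf uusf zhwz pmqa beg nwqbx say fnufh daw sqffs
Hunk 2: at line 6 remove [zhwz] add [obmj,jfmvq] -> 15 lines: bera vtzuc yyc cjgxt zhf uusf obmj jfmvq pmqa beg nwqbx say fnufh daw sqffs
Hunk 3: at line 10 remove [nwqbx] add [ukym,tgrss,zqi] -> 17 lines: bera vtzuc yyc cjgxt zhf uusf obmj jfmvq pmqa beg ukym tgrss zqi say fnufh daw sqffs
Hunk 4: at line 9 remove [beg,ukym] add [xdp,zihq,bejn] -> 18 lines: bera vtzuc yyc cjgxt zhf uusf obmj jfmvq pmqa xdp zihq bejn tgrss zqi say fnufh daw sqffs
Hunk 5: at line 6 remove [jfmvq] add [xgd] -> 18 lines: bera vtzuc yyc cjgxt zhf uusf obmj xgd pmqa xdp zihq bejn tgrss zqi say fnufh daw sqffs
Final line count: 18

Answer: 18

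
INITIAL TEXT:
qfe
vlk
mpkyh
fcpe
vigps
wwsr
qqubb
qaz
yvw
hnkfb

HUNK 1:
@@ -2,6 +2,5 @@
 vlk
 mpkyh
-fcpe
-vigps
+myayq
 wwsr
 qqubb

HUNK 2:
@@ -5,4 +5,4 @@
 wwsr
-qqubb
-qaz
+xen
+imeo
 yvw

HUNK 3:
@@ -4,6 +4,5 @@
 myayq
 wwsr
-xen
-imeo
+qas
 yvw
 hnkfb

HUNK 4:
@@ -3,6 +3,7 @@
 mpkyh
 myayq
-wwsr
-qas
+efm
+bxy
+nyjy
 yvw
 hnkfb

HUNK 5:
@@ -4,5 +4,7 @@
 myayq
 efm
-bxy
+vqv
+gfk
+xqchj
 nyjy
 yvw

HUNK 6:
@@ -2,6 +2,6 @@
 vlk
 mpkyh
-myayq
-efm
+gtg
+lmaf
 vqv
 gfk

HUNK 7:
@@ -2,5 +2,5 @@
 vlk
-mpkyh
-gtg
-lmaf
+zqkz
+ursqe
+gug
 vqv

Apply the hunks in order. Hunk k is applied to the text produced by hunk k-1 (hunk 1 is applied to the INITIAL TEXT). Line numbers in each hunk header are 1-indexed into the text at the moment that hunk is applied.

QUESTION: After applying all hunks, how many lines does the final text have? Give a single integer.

Hunk 1: at line 2 remove [fcpe,vigps] add [myayq] -> 9 lines: qfe vlk mpkyh myayq wwsr qqubb qaz yvw hnkfb
Hunk 2: at line 5 remove [qqubb,qaz] add [xen,imeo] -> 9 lines: qfe vlk mpkyh myayq wwsr xen imeo yvw hnkfb
Hunk 3: at line 4 remove [xen,imeo] add [qas] -> 8 lines: qfe vlk mpkyh myayq wwsr qas yvw hnkfb
Hunk 4: at line 3 remove [wwsr,qas] add [efm,bxy,nyjy] -> 9 lines: qfe vlk mpkyh myayq efm bxy nyjy yvw hnkfb
Hunk 5: at line 4 remove [bxy] add [vqv,gfk,xqchj] -> 11 lines: qfe vlk mpkyh myayq efm vqv gfk xqchj nyjy yvw hnkfb
Hunk 6: at line 2 remove [myayq,efm] add [gtg,lmaf] -> 11 lines: qfe vlk mpkyh gtg lmaf vqv gfk xqchj nyjy yvw hnkfb
Hunk 7: at line 2 remove [mpkyh,gtg,lmaf] add [zqkz,ursqe,gug] -> 11 lines: qfe vlk zqkz ursqe gug vqv gfk xqchj nyjy yvw hnkfb
Final line count: 11

Answer: 11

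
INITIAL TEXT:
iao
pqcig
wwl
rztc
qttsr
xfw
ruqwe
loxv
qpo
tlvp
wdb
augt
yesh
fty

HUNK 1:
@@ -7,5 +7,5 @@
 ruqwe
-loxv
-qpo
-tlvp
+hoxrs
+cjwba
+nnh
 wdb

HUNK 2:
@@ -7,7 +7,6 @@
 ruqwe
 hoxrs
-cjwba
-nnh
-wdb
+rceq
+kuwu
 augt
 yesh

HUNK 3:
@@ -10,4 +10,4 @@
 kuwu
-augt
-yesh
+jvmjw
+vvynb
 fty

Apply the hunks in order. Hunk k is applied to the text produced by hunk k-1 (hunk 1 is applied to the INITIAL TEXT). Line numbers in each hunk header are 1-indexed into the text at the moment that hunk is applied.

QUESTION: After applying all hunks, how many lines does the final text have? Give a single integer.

Hunk 1: at line 7 remove [loxv,qpo,tlvp] add [hoxrs,cjwba,nnh] -> 14 lines: iao pqcig wwl rztc qttsr xfw ruqwe hoxrs cjwba nnh wdb augt yesh fty
Hunk 2: at line 7 remove [cjwba,nnh,wdb] add [rceq,kuwu] -> 13 lines: iao pqcig wwl rztc qttsr xfw ruqwe hoxrs rceq kuwu augt yesh fty
Hunk 3: at line 10 remove [augt,yesh] add [jvmjw,vvynb] -> 13 lines: iao pqcig wwl rztc qttsr xfw ruqwe hoxrs rceq kuwu jvmjw vvynb fty
Final line count: 13

Answer: 13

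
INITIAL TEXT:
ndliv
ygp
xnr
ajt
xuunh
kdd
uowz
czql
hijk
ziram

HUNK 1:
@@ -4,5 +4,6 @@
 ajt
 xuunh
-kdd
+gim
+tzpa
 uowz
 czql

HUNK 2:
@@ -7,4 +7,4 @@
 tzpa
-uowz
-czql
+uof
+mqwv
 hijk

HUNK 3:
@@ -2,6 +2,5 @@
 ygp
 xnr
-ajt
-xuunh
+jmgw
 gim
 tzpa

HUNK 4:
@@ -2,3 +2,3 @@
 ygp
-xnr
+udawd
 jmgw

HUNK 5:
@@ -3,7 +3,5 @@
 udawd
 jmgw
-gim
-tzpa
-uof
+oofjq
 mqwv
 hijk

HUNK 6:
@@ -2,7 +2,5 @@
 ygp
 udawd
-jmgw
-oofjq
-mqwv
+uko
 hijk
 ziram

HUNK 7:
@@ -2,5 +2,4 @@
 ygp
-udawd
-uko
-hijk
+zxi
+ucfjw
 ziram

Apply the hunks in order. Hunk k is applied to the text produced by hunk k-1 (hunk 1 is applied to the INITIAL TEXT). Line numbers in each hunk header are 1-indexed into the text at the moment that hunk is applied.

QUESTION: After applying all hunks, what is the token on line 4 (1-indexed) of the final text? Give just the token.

Answer: ucfjw

Derivation:
Hunk 1: at line 4 remove [kdd] add [gim,tzpa] -> 11 lines: ndliv ygp xnr ajt xuunh gim tzpa uowz czql hijk ziram
Hunk 2: at line 7 remove [uowz,czql] add [uof,mqwv] -> 11 lines: ndliv ygp xnr ajt xuunh gim tzpa uof mqwv hijk ziram
Hunk 3: at line 2 remove [ajt,xuunh] add [jmgw] -> 10 lines: ndliv ygp xnr jmgw gim tzpa uof mqwv hijk ziram
Hunk 4: at line 2 remove [xnr] add [udawd] -> 10 lines: ndliv ygp udawd jmgw gim tzpa uof mqwv hijk ziram
Hunk 5: at line 3 remove [gim,tzpa,uof] add [oofjq] -> 8 lines: ndliv ygp udawd jmgw oofjq mqwv hijk ziram
Hunk 6: at line 2 remove [jmgw,oofjq,mqwv] add [uko] -> 6 lines: ndliv ygp udawd uko hijk ziram
Hunk 7: at line 2 remove [udawd,uko,hijk] add [zxi,ucfjw] -> 5 lines: ndliv ygp zxi ucfjw ziram
Final line 4: ucfjw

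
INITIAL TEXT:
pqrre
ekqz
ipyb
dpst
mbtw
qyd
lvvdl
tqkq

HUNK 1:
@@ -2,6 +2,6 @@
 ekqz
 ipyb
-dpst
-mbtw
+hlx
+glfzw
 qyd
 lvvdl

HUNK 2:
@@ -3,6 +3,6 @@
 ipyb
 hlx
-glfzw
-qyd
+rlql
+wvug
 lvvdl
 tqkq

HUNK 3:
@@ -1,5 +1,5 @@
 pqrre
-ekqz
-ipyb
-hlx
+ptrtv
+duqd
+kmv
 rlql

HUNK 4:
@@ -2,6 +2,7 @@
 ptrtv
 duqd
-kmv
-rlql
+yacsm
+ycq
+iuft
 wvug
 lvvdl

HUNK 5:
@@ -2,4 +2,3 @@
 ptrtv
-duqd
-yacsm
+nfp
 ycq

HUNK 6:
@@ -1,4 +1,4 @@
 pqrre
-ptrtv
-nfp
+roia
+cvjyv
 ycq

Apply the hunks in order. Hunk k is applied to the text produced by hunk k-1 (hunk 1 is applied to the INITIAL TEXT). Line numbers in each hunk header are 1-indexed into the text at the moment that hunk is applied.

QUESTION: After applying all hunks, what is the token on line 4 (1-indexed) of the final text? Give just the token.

Hunk 1: at line 2 remove [dpst,mbtw] add [hlx,glfzw] -> 8 lines: pqrre ekqz ipyb hlx glfzw qyd lvvdl tqkq
Hunk 2: at line 3 remove [glfzw,qyd] add [rlql,wvug] -> 8 lines: pqrre ekqz ipyb hlx rlql wvug lvvdl tqkq
Hunk 3: at line 1 remove [ekqz,ipyb,hlx] add [ptrtv,duqd,kmv] -> 8 lines: pqrre ptrtv duqd kmv rlql wvug lvvdl tqkq
Hunk 4: at line 2 remove [kmv,rlql] add [yacsm,ycq,iuft] -> 9 lines: pqrre ptrtv duqd yacsm ycq iuft wvug lvvdl tqkq
Hunk 5: at line 2 remove [duqd,yacsm] add [nfp] -> 8 lines: pqrre ptrtv nfp ycq iuft wvug lvvdl tqkq
Hunk 6: at line 1 remove [ptrtv,nfp] add [roia,cvjyv] -> 8 lines: pqrre roia cvjyv ycq iuft wvug lvvdl tqkq
Final line 4: ycq

Answer: ycq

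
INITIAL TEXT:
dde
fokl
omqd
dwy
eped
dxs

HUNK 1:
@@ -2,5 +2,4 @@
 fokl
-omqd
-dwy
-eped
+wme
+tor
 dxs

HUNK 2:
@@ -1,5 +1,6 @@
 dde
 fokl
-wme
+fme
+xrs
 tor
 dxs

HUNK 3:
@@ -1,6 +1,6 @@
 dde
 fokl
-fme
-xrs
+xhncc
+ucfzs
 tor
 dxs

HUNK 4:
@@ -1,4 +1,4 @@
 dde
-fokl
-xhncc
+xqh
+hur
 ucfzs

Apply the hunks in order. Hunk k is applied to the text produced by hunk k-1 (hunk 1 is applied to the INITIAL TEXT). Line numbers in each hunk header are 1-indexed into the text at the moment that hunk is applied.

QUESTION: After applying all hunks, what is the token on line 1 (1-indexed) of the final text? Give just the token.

Answer: dde

Derivation:
Hunk 1: at line 2 remove [omqd,dwy,eped] add [wme,tor] -> 5 lines: dde fokl wme tor dxs
Hunk 2: at line 1 remove [wme] add [fme,xrs] -> 6 lines: dde fokl fme xrs tor dxs
Hunk 3: at line 1 remove [fme,xrs] add [xhncc,ucfzs] -> 6 lines: dde fokl xhncc ucfzs tor dxs
Hunk 4: at line 1 remove [fokl,xhncc] add [xqh,hur] -> 6 lines: dde xqh hur ucfzs tor dxs
Final line 1: dde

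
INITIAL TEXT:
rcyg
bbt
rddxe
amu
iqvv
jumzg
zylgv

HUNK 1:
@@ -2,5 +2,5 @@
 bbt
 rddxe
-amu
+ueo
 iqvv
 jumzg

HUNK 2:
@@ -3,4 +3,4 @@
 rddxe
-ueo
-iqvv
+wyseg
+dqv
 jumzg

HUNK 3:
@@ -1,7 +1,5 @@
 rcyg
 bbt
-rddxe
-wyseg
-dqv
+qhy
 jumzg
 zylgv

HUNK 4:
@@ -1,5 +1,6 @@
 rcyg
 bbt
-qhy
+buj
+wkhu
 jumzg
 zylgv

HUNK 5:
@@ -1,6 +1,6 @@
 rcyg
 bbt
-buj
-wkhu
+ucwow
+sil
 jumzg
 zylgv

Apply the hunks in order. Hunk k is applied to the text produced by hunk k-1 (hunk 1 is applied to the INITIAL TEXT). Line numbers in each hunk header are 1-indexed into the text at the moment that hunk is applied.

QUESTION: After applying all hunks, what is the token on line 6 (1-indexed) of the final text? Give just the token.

Answer: zylgv

Derivation:
Hunk 1: at line 2 remove [amu] add [ueo] -> 7 lines: rcyg bbt rddxe ueo iqvv jumzg zylgv
Hunk 2: at line 3 remove [ueo,iqvv] add [wyseg,dqv] -> 7 lines: rcyg bbt rddxe wyseg dqv jumzg zylgv
Hunk 3: at line 1 remove [rddxe,wyseg,dqv] add [qhy] -> 5 lines: rcyg bbt qhy jumzg zylgv
Hunk 4: at line 1 remove [qhy] add [buj,wkhu] -> 6 lines: rcyg bbt buj wkhu jumzg zylgv
Hunk 5: at line 1 remove [buj,wkhu] add [ucwow,sil] -> 6 lines: rcyg bbt ucwow sil jumzg zylgv
Final line 6: zylgv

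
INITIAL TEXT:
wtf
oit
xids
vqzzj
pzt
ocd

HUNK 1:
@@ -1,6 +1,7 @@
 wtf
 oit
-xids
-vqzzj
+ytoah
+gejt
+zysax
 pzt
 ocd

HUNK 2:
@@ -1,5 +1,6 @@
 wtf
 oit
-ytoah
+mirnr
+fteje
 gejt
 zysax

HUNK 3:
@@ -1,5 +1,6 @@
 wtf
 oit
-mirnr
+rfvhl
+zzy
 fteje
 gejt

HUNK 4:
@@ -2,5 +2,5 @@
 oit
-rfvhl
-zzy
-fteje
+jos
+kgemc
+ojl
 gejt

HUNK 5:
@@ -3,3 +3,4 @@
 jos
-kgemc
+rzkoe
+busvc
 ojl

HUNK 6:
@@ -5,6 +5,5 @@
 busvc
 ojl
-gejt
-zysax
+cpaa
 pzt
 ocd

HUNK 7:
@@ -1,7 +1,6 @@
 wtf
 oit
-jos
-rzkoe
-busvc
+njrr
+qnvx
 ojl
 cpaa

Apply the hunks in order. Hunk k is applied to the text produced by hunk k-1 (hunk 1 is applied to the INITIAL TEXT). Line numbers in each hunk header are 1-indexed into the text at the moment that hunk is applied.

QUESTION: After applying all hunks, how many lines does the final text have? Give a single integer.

Answer: 8

Derivation:
Hunk 1: at line 1 remove [xids,vqzzj] add [ytoah,gejt,zysax] -> 7 lines: wtf oit ytoah gejt zysax pzt ocd
Hunk 2: at line 1 remove [ytoah] add [mirnr,fteje] -> 8 lines: wtf oit mirnr fteje gejt zysax pzt ocd
Hunk 3: at line 1 remove [mirnr] add [rfvhl,zzy] -> 9 lines: wtf oit rfvhl zzy fteje gejt zysax pzt ocd
Hunk 4: at line 2 remove [rfvhl,zzy,fteje] add [jos,kgemc,ojl] -> 9 lines: wtf oit jos kgemc ojl gejt zysax pzt ocd
Hunk 5: at line 3 remove [kgemc] add [rzkoe,busvc] -> 10 lines: wtf oit jos rzkoe busvc ojl gejt zysax pzt ocd
Hunk 6: at line 5 remove [gejt,zysax] add [cpaa] -> 9 lines: wtf oit jos rzkoe busvc ojl cpaa pzt ocd
Hunk 7: at line 1 remove [jos,rzkoe,busvc] add [njrr,qnvx] -> 8 lines: wtf oit njrr qnvx ojl cpaa pzt ocd
Final line count: 8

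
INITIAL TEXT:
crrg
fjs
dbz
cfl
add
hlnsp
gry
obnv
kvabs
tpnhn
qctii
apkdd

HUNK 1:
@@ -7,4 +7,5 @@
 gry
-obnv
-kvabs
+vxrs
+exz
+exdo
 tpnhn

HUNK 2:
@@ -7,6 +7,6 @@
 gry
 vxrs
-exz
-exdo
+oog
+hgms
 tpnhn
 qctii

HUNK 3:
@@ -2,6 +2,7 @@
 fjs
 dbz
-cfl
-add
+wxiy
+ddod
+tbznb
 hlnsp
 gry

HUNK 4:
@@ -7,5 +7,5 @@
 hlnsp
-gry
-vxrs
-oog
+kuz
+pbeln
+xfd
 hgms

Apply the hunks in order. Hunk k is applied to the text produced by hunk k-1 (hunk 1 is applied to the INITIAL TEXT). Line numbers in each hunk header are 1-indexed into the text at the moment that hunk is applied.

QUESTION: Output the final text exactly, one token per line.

Answer: crrg
fjs
dbz
wxiy
ddod
tbznb
hlnsp
kuz
pbeln
xfd
hgms
tpnhn
qctii
apkdd

Derivation:
Hunk 1: at line 7 remove [obnv,kvabs] add [vxrs,exz,exdo] -> 13 lines: crrg fjs dbz cfl add hlnsp gry vxrs exz exdo tpnhn qctii apkdd
Hunk 2: at line 7 remove [exz,exdo] add [oog,hgms] -> 13 lines: crrg fjs dbz cfl add hlnsp gry vxrs oog hgms tpnhn qctii apkdd
Hunk 3: at line 2 remove [cfl,add] add [wxiy,ddod,tbznb] -> 14 lines: crrg fjs dbz wxiy ddod tbznb hlnsp gry vxrs oog hgms tpnhn qctii apkdd
Hunk 4: at line 7 remove [gry,vxrs,oog] add [kuz,pbeln,xfd] -> 14 lines: crrg fjs dbz wxiy ddod tbznb hlnsp kuz pbeln xfd hgms tpnhn qctii apkdd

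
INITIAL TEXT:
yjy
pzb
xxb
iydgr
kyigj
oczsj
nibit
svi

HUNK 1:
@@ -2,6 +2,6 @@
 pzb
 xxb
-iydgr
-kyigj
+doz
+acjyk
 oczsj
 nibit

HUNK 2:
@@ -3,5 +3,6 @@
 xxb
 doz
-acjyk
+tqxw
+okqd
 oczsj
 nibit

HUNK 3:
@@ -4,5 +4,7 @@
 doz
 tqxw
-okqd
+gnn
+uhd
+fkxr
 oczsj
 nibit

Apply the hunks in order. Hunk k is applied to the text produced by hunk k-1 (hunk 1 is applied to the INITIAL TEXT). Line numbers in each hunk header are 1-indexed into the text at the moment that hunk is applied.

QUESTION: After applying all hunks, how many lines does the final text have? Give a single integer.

Answer: 11

Derivation:
Hunk 1: at line 2 remove [iydgr,kyigj] add [doz,acjyk] -> 8 lines: yjy pzb xxb doz acjyk oczsj nibit svi
Hunk 2: at line 3 remove [acjyk] add [tqxw,okqd] -> 9 lines: yjy pzb xxb doz tqxw okqd oczsj nibit svi
Hunk 3: at line 4 remove [okqd] add [gnn,uhd,fkxr] -> 11 lines: yjy pzb xxb doz tqxw gnn uhd fkxr oczsj nibit svi
Final line count: 11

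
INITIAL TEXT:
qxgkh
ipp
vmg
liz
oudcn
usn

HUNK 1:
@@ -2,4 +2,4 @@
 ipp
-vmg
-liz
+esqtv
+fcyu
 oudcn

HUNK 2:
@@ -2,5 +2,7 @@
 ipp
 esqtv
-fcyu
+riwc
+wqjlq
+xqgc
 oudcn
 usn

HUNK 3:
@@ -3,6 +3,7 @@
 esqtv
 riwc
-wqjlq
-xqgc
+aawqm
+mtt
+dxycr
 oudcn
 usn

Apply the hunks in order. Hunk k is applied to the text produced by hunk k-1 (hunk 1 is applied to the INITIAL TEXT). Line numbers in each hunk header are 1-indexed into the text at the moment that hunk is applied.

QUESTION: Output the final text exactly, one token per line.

Hunk 1: at line 2 remove [vmg,liz] add [esqtv,fcyu] -> 6 lines: qxgkh ipp esqtv fcyu oudcn usn
Hunk 2: at line 2 remove [fcyu] add [riwc,wqjlq,xqgc] -> 8 lines: qxgkh ipp esqtv riwc wqjlq xqgc oudcn usn
Hunk 3: at line 3 remove [wqjlq,xqgc] add [aawqm,mtt,dxycr] -> 9 lines: qxgkh ipp esqtv riwc aawqm mtt dxycr oudcn usn

Answer: qxgkh
ipp
esqtv
riwc
aawqm
mtt
dxycr
oudcn
usn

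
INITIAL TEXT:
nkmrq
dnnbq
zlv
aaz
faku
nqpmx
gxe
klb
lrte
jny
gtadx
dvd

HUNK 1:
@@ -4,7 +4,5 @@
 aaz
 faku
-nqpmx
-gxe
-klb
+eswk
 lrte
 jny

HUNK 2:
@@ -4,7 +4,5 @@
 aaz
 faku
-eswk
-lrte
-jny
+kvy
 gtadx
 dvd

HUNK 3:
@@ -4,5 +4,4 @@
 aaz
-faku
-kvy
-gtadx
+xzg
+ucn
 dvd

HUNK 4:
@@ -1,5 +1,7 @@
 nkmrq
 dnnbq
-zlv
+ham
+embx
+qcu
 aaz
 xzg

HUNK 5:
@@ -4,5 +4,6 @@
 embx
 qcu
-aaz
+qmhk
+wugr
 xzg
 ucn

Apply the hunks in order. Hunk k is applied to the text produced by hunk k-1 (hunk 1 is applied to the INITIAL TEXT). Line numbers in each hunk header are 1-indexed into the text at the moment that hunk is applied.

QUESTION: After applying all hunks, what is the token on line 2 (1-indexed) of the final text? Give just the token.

Answer: dnnbq

Derivation:
Hunk 1: at line 4 remove [nqpmx,gxe,klb] add [eswk] -> 10 lines: nkmrq dnnbq zlv aaz faku eswk lrte jny gtadx dvd
Hunk 2: at line 4 remove [eswk,lrte,jny] add [kvy] -> 8 lines: nkmrq dnnbq zlv aaz faku kvy gtadx dvd
Hunk 3: at line 4 remove [faku,kvy,gtadx] add [xzg,ucn] -> 7 lines: nkmrq dnnbq zlv aaz xzg ucn dvd
Hunk 4: at line 1 remove [zlv] add [ham,embx,qcu] -> 9 lines: nkmrq dnnbq ham embx qcu aaz xzg ucn dvd
Hunk 5: at line 4 remove [aaz] add [qmhk,wugr] -> 10 lines: nkmrq dnnbq ham embx qcu qmhk wugr xzg ucn dvd
Final line 2: dnnbq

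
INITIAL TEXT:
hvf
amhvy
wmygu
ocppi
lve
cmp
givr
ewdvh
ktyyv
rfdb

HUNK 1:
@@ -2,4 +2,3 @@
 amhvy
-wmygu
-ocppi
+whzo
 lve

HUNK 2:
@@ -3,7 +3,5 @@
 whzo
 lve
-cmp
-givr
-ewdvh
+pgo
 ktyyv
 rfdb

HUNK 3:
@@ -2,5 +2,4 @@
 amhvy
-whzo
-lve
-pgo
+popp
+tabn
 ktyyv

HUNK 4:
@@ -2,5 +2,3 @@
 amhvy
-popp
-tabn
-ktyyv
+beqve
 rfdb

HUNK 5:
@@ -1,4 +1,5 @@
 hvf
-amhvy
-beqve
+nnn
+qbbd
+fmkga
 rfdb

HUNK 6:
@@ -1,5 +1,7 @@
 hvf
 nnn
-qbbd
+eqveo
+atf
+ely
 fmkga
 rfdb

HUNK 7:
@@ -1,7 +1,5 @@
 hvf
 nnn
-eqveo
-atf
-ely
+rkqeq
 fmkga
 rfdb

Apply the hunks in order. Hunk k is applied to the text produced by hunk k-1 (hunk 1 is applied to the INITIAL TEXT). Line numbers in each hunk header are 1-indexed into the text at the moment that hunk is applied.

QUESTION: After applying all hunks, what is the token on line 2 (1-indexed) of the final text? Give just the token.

Hunk 1: at line 2 remove [wmygu,ocppi] add [whzo] -> 9 lines: hvf amhvy whzo lve cmp givr ewdvh ktyyv rfdb
Hunk 2: at line 3 remove [cmp,givr,ewdvh] add [pgo] -> 7 lines: hvf amhvy whzo lve pgo ktyyv rfdb
Hunk 3: at line 2 remove [whzo,lve,pgo] add [popp,tabn] -> 6 lines: hvf amhvy popp tabn ktyyv rfdb
Hunk 4: at line 2 remove [popp,tabn,ktyyv] add [beqve] -> 4 lines: hvf amhvy beqve rfdb
Hunk 5: at line 1 remove [amhvy,beqve] add [nnn,qbbd,fmkga] -> 5 lines: hvf nnn qbbd fmkga rfdb
Hunk 6: at line 1 remove [qbbd] add [eqveo,atf,ely] -> 7 lines: hvf nnn eqveo atf ely fmkga rfdb
Hunk 7: at line 1 remove [eqveo,atf,ely] add [rkqeq] -> 5 lines: hvf nnn rkqeq fmkga rfdb
Final line 2: nnn

Answer: nnn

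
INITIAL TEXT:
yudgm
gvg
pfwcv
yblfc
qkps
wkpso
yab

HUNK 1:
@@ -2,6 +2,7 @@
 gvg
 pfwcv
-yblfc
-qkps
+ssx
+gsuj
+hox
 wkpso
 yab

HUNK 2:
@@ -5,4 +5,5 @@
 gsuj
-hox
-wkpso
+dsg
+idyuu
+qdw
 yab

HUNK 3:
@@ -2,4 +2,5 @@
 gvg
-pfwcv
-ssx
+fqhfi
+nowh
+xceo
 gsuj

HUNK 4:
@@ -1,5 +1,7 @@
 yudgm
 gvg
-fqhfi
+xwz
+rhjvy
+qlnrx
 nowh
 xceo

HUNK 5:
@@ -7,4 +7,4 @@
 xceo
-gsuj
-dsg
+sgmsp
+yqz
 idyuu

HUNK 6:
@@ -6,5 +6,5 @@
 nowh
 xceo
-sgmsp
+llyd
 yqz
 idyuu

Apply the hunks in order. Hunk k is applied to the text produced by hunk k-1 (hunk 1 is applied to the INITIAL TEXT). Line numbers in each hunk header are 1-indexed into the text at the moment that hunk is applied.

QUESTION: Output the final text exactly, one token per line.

Answer: yudgm
gvg
xwz
rhjvy
qlnrx
nowh
xceo
llyd
yqz
idyuu
qdw
yab

Derivation:
Hunk 1: at line 2 remove [yblfc,qkps] add [ssx,gsuj,hox] -> 8 lines: yudgm gvg pfwcv ssx gsuj hox wkpso yab
Hunk 2: at line 5 remove [hox,wkpso] add [dsg,idyuu,qdw] -> 9 lines: yudgm gvg pfwcv ssx gsuj dsg idyuu qdw yab
Hunk 3: at line 2 remove [pfwcv,ssx] add [fqhfi,nowh,xceo] -> 10 lines: yudgm gvg fqhfi nowh xceo gsuj dsg idyuu qdw yab
Hunk 4: at line 1 remove [fqhfi] add [xwz,rhjvy,qlnrx] -> 12 lines: yudgm gvg xwz rhjvy qlnrx nowh xceo gsuj dsg idyuu qdw yab
Hunk 5: at line 7 remove [gsuj,dsg] add [sgmsp,yqz] -> 12 lines: yudgm gvg xwz rhjvy qlnrx nowh xceo sgmsp yqz idyuu qdw yab
Hunk 6: at line 6 remove [sgmsp] add [llyd] -> 12 lines: yudgm gvg xwz rhjvy qlnrx nowh xceo llyd yqz idyuu qdw yab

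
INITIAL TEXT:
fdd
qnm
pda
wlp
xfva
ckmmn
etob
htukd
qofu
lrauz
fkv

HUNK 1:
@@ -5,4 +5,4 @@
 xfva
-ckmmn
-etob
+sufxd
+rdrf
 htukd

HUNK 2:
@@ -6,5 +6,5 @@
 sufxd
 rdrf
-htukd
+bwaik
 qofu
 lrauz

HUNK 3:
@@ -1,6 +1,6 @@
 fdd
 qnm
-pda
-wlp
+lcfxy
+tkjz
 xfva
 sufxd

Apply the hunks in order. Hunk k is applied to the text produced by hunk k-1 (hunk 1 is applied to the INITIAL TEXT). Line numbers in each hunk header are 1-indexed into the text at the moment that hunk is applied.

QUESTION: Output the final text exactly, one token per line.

Answer: fdd
qnm
lcfxy
tkjz
xfva
sufxd
rdrf
bwaik
qofu
lrauz
fkv

Derivation:
Hunk 1: at line 5 remove [ckmmn,etob] add [sufxd,rdrf] -> 11 lines: fdd qnm pda wlp xfva sufxd rdrf htukd qofu lrauz fkv
Hunk 2: at line 6 remove [htukd] add [bwaik] -> 11 lines: fdd qnm pda wlp xfva sufxd rdrf bwaik qofu lrauz fkv
Hunk 3: at line 1 remove [pda,wlp] add [lcfxy,tkjz] -> 11 lines: fdd qnm lcfxy tkjz xfva sufxd rdrf bwaik qofu lrauz fkv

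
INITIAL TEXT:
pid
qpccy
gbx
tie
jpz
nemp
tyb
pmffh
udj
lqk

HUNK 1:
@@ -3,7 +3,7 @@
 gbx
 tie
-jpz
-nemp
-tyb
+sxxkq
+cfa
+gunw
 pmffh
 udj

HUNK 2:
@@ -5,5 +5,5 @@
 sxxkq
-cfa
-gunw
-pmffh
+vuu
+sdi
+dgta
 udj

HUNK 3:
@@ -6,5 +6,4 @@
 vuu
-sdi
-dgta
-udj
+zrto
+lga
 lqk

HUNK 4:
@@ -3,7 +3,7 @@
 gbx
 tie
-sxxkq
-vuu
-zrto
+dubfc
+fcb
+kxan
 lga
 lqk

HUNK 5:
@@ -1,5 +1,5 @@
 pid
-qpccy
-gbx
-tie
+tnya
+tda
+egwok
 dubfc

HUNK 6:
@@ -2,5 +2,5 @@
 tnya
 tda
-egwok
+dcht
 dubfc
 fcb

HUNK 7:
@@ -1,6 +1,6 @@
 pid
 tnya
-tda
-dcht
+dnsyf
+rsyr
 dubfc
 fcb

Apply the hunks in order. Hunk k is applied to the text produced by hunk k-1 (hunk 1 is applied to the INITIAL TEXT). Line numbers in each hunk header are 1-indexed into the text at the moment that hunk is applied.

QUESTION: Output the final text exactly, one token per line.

Hunk 1: at line 3 remove [jpz,nemp,tyb] add [sxxkq,cfa,gunw] -> 10 lines: pid qpccy gbx tie sxxkq cfa gunw pmffh udj lqk
Hunk 2: at line 5 remove [cfa,gunw,pmffh] add [vuu,sdi,dgta] -> 10 lines: pid qpccy gbx tie sxxkq vuu sdi dgta udj lqk
Hunk 3: at line 6 remove [sdi,dgta,udj] add [zrto,lga] -> 9 lines: pid qpccy gbx tie sxxkq vuu zrto lga lqk
Hunk 4: at line 3 remove [sxxkq,vuu,zrto] add [dubfc,fcb,kxan] -> 9 lines: pid qpccy gbx tie dubfc fcb kxan lga lqk
Hunk 5: at line 1 remove [qpccy,gbx,tie] add [tnya,tda,egwok] -> 9 lines: pid tnya tda egwok dubfc fcb kxan lga lqk
Hunk 6: at line 2 remove [egwok] add [dcht] -> 9 lines: pid tnya tda dcht dubfc fcb kxan lga lqk
Hunk 7: at line 1 remove [tda,dcht] add [dnsyf,rsyr] -> 9 lines: pid tnya dnsyf rsyr dubfc fcb kxan lga lqk

Answer: pid
tnya
dnsyf
rsyr
dubfc
fcb
kxan
lga
lqk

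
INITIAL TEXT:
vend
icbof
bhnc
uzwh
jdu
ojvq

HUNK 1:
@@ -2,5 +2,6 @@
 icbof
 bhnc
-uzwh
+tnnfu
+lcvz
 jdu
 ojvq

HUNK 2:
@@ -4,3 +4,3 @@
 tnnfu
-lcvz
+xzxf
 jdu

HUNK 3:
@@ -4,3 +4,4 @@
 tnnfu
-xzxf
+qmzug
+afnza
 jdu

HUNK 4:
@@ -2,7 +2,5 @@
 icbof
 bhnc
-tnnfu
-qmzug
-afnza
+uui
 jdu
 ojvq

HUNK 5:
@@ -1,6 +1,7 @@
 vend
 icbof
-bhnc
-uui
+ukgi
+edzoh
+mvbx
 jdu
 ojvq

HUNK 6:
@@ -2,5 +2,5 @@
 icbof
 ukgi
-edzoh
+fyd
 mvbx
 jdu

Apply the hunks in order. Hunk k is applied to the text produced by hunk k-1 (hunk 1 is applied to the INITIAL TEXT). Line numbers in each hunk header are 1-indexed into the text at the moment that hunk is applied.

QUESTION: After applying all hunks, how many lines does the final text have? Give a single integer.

Answer: 7

Derivation:
Hunk 1: at line 2 remove [uzwh] add [tnnfu,lcvz] -> 7 lines: vend icbof bhnc tnnfu lcvz jdu ojvq
Hunk 2: at line 4 remove [lcvz] add [xzxf] -> 7 lines: vend icbof bhnc tnnfu xzxf jdu ojvq
Hunk 3: at line 4 remove [xzxf] add [qmzug,afnza] -> 8 lines: vend icbof bhnc tnnfu qmzug afnza jdu ojvq
Hunk 4: at line 2 remove [tnnfu,qmzug,afnza] add [uui] -> 6 lines: vend icbof bhnc uui jdu ojvq
Hunk 5: at line 1 remove [bhnc,uui] add [ukgi,edzoh,mvbx] -> 7 lines: vend icbof ukgi edzoh mvbx jdu ojvq
Hunk 6: at line 2 remove [edzoh] add [fyd] -> 7 lines: vend icbof ukgi fyd mvbx jdu ojvq
Final line count: 7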